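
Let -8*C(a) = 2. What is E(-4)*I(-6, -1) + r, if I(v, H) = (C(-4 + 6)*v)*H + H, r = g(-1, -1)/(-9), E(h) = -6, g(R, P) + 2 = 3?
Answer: 134/9 ≈ 14.889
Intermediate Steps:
g(R, P) = 1 (g(R, P) = -2 + 3 = 1)
C(a) = -1/4 (C(a) = -1/8*2 = -1/4)
r = -1/9 (r = 1/(-9) = 1*(-1/9) = -1/9 ≈ -0.11111)
I(v, H) = H - H*v/4 (I(v, H) = (-v/4)*H + H = -H*v/4 + H = H - H*v/4)
E(-4)*I(-6, -1) + r = -3*(-1)*(4 - 1*(-6))/2 - 1/9 = -3*(-1)*(4 + 6)/2 - 1/9 = -3*(-1)*10/2 - 1/9 = -6*(-5/2) - 1/9 = 15 - 1/9 = 134/9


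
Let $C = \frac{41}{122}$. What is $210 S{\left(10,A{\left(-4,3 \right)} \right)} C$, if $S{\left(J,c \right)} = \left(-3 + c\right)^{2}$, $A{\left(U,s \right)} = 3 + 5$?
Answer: $\frac{107625}{61} \approx 1764.3$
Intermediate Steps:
$A{\left(U,s \right)} = 8$
$C = \frac{41}{122}$ ($C = 41 \cdot \frac{1}{122} = \frac{41}{122} \approx 0.33607$)
$210 S{\left(10,A{\left(-4,3 \right)} \right)} C = 210 \left(-3 + 8\right)^{2} \cdot \frac{41}{122} = 210 \cdot 5^{2} \cdot \frac{41}{122} = 210 \cdot 25 \cdot \frac{41}{122} = 5250 \cdot \frac{41}{122} = \frac{107625}{61}$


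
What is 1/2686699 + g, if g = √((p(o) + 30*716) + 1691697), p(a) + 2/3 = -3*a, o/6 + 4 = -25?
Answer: 1/2686699 + √15423285/3 ≈ 1309.1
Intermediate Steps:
o = -174 (o = -24 + 6*(-25) = -24 - 150 = -174)
p(a) = -⅔ - 3*a
g = √15423285/3 (g = √(((-⅔ - 3*(-174)) + 30*716) + 1691697) = √(((-⅔ + 522) + 21480) + 1691697) = √((1564/3 + 21480) + 1691697) = √(66004/3 + 1691697) = √(5141095/3) = √15423285/3 ≈ 1309.1)
1/2686699 + g = 1/2686699 + √15423285/3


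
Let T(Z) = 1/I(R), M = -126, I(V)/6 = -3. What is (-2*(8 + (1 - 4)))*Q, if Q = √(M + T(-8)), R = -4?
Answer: -5*I*√4538/3 ≈ -112.27*I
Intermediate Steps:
I(V) = -18 (I(V) = 6*(-3) = -18)
T(Z) = -1/18 (T(Z) = 1/(-18) = -1/18)
Q = I*√4538/6 (Q = √(-126 - 1/18) = √(-2269/18) = I*√4538/6 ≈ 11.227*I)
(-2*(8 + (1 - 4)))*Q = (-2*(8 + (1 - 4)))*(I*√4538/6) = (-2*(8 - 3))*(I*√4538/6) = (-2*5)*(I*√4538/6) = -5*I*√4538/3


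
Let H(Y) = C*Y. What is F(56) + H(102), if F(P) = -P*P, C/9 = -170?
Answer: -159196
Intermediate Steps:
C = -1530 (C = 9*(-170) = -1530)
F(P) = -P²
H(Y) = -1530*Y
F(56) + H(102) = -1*56² - 1530*102 = -1*3136 - 156060 = -3136 - 156060 = -159196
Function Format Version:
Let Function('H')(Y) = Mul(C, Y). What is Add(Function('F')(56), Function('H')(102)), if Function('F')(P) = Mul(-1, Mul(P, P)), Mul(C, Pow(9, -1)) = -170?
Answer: -159196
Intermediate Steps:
C = -1530 (C = Mul(9, -170) = -1530)
Function('F')(P) = Mul(-1, Pow(P, 2))
Function('H')(Y) = Mul(-1530, Y)
Add(Function('F')(56), Function('H')(102)) = Add(Mul(-1, Pow(56, 2)), Mul(-1530, 102)) = Add(Mul(-1, 3136), -156060) = Add(-3136, -156060) = -159196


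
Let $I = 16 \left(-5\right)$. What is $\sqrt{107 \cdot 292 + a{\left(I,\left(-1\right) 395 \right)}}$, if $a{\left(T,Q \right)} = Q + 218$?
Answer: $\sqrt{31067} \approx 176.26$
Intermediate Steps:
$I = -80$
$a{\left(T,Q \right)} = 218 + Q$
$\sqrt{107 \cdot 292 + a{\left(I,\left(-1\right) 395 \right)}} = \sqrt{107 \cdot 292 + \left(218 - 395\right)} = \sqrt{31244 + \left(218 - 395\right)} = \sqrt{31244 - 177} = \sqrt{31067}$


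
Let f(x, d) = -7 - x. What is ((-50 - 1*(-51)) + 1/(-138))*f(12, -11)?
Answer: -2603/138 ≈ -18.862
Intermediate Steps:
((-50 - 1*(-51)) + 1/(-138))*f(12, -11) = ((-50 - 1*(-51)) + 1/(-138))*(-7 - 1*12) = ((-50 + 51) - 1/138)*(-7 - 12) = (1 - 1/138)*(-19) = (137/138)*(-19) = -2603/138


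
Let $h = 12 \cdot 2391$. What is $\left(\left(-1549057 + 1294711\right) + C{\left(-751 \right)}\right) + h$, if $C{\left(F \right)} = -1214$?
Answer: $-226868$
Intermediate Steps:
$h = 28692$
$\left(\left(-1549057 + 1294711\right) + C{\left(-751 \right)}\right) + h = \left(\left(-1549057 + 1294711\right) - 1214\right) + 28692 = \left(-254346 - 1214\right) + 28692 = -255560 + 28692 = -226868$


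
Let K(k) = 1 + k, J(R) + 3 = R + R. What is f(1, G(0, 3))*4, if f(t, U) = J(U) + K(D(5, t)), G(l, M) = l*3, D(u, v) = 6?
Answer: 16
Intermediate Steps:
G(l, M) = 3*l
J(R) = -3 + 2*R (J(R) = -3 + (R + R) = -3 + 2*R)
f(t, U) = 4 + 2*U (f(t, U) = (-3 + 2*U) + (1 + 6) = (-3 + 2*U) + 7 = 4 + 2*U)
f(1, G(0, 3))*4 = (4 + 2*(3*0))*4 = (4 + 2*0)*4 = (4 + 0)*4 = 4*4 = 16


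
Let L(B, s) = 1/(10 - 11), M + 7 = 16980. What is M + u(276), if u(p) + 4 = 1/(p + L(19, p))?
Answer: 4666476/275 ≈ 16969.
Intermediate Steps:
M = 16973 (M = -7 + 16980 = 16973)
L(B, s) = -1 (L(B, s) = 1/(-1) = -1)
u(p) = -4 + 1/(-1 + p) (u(p) = -4 + 1/(p - 1) = -4 + 1/(-1 + p))
M + u(276) = 16973 + (5 - 4*276)/(-1 + 276) = 16973 + (5 - 1104)/275 = 16973 + (1/275)*(-1099) = 16973 - 1099/275 = 4666476/275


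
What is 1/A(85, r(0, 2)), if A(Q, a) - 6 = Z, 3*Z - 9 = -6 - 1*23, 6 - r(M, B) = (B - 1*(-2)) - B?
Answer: -3/2 ≈ -1.5000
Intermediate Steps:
r(M, B) = 4 (r(M, B) = 6 - ((B - 1*(-2)) - B) = 6 - ((B + 2) - B) = 6 - ((2 + B) - B) = 6 - 1*2 = 6 - 2 = 4)
Z = -20/3 (Z = 3 + (-6 - 1*23)/3 = 3 + (-6 - 23)/3 = 3 + (1/3)*(-29) = 3 - 29/3 = -20/3 ≈ -6.6667)
A(Q, a) = -2/3 (A(Q, a) = 6 - 20/3 = -2/3)
1/A(85, r(0, 2)) = 1/(-2/3) = -3/2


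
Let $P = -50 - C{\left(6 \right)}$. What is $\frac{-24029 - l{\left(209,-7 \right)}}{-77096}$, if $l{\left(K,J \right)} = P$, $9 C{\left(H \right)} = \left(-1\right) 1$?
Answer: $\frac{53953}{173466} \approx 0.31103$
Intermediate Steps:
$C{\left(H \right)} = - \frac{1}{9}$ ($C{\left(H \right)} = \frac{\left(-1\right) 1}{9} = \frac{1}{9} \left(-1\right) = - \frac{1}{9}$)
$P = - \frac{449}{9}$ ($P = -50 - - \frac{1}{9} = -50 + \frac{1}{9} = - \frac{449}{9} \approx -49.889$)
$l{\left(K,J \right)} = - \frac{449}{9}$
$\frac{-24029 - l{\left(209,-7 \right)}}{-77096} = \frac{-24029 - - \frac{449}{9}}{-77096} = \left(-24029 + \frac{449}{9}\right) \left(- \frac{1}{77096}\right) = \left(- \frac{215812}{9}\right) \left(- \frac{1}{77096}\right) = \frac{53953}{173466}$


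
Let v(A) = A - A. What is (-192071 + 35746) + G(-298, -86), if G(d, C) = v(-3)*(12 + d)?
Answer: -156325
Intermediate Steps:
v(A) = 0
G(d, C) = 0 (G(d, C) = 0*(12 + d) = 0)
(-192071 + 35746) + G(-298, -86) = (-192071 + 35746) + 0 = -156325 + 0 = -156325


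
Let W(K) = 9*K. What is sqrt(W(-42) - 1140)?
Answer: I*sqrt(1518) ≈ 38.962*I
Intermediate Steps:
sqrt(W(-42) - 1140) = sqrt(9*(-42) - 1140) = sqrt(-378 - 1140) = sqrt(-1518) = I*sqrt(1518)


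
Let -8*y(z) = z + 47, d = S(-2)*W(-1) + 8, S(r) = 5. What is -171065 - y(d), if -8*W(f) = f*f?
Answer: -10947725/64 ≈ -1.7106e+5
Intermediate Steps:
W(f) = -f²/8 (W(f) = -f*f/8 = -f²/8)
d = 59/8 (d = 5*(-⅛*(-1)²) + 8 = 5*(-⅛*1) + 8 = 5*(-⅛) + 8 = -5/8 + 8 = 59/8 ≈ 7.3750)
y(z) = -47/8 - z/8 (y(z) = -(z + 47)/8 = -(47 + z)/8 = -47/8 - z/8)
-171065 - y(d) = -171065 - (-47/8 - ⅛*59/8) = -171065 - (-47/8 - 59/64) = -171065 - 1*(-435/64) = -171065 + 435/64 = -10947725/64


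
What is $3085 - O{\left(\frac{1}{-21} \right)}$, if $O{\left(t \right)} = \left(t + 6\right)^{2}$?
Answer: $\frac{1344860}{441} \approx 3049.6$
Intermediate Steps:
$O{\left(t \right)} = \left(6 + t\right)^{2}$
$3085 - O{\left(\frac{1}{-21} \right)} = 3085 - \left(6 + \frac{1}{-21}\right)^{2} = 3085 - \left(6 - \frac{1}{21}\right)^{2} = 3085 - \left(\frac{125}{21}\right)^{2} = 3085 - \frac{15625}{441} = \frac{1344860}{441}$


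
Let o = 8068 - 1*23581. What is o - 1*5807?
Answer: -21320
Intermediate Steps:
o = -15513 (o = 8068 - 23581 = -15513)
o - 1*5807 = -15513 - 1*5807 = -15513 - 5807 = -21320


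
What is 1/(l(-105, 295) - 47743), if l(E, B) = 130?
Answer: -1/47613 ≈ -2.1003e-5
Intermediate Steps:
1/(l(-105, 295) - 47743) = 1/(130 - 47743) = 1/(-47613) = -1/47613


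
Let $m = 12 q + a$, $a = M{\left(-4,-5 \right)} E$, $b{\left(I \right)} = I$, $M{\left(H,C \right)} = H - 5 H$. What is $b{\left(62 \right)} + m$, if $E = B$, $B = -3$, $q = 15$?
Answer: $194$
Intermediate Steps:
$M{\left(H,C \right)} = - 4 H$
$E = -3$
$a = -48$ ($a = \left(-4\right) \left(-4\right) \left(-3\right) = 16 \left(-3\right) = -48$)
$m = 132$ ($m = 12 \cdot 15 - 48 = 180 - 48 = 132$)
$b{\left(62 \right)} + m = 62 + 132 = 194$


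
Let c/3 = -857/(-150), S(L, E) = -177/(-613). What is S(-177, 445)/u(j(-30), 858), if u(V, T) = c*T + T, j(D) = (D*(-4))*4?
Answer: 1475/79506713 ≈ 1.8552e-5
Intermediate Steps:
S(L, E) = 177/613 (S(L, E) = -177*(-1/613) = 177/613)
c = 857/50 (c = 3*(-857/(-150)) = 3*(-857*(-1/150)) = 3*(857/150) = 857/50 ≈ 17.140)
j(D) = -16*D (j(D) = -4*D*4 = -16*D)
u(V, T) = 907*T/50 (u(V, T) = 857*T/50 + T = 907*T/50)
S(-177, 445)/u(j(-30), 858) = 177/(613*(((907/50)*858))) = 177/(613*(389103/25)) = (177/613)*(25/389103) = 1475/79506713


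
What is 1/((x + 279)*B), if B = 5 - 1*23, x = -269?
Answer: -1/180 ≈ -0.0055556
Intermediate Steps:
B = -18 (B = 5 - 23 = -18)
1/((x + 279)*B) = 1/((-269 + 279)*(-18)) = 1/(10*(-18)) = 1/(-180) = -1/180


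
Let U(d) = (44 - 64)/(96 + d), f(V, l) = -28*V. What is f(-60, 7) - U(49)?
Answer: 48724/29 ≈ 1680.1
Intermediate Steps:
U(d) = -20/(96 + d)
f(-60, 7) - U(49) = -28*(-60) - (-20)/(96 + 49) = 1680 - (-20)/145 = 1680 - 1*(-4/29) = 1680 + 4/29 = 48724/29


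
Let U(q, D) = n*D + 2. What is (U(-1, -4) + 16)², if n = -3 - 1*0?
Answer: 900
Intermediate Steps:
n = -3 (n = -3 + 0 = -3)
U(q, D) = 2 - 3*D (U(q, D) = -3*D + 2 = 2 - 3*D)
(U(-1, -4) + 16)² = ((2 - 3*(-4)) + 16)² = ((2 + 12) + 16)² = (14 + 16)² = 30² = 900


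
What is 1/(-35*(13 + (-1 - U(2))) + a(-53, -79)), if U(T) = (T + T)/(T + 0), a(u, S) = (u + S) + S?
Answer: -1/561 ≈ -0.0017825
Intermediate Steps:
a(u, S) = u + 2*S (a(u, S) = (S + u) + S = u + 2*S)
U(T) = 2 (U(T) = (2*T)/T = 2)
1/(-35*(13 + (-1 - U(2))) + a(-53, -79)) = 1/(-35*(13 + (-1 - 1*2)) + (-53 + 2*(-79))) = 1/(-35*(13 + (-1 - 2)) + (-53 - 158)) = 1/(-35*(13 - 3) - 211) = 1/(-35*10 - 211) = 1/(-350 - 211) = 1/(-561) = -1/561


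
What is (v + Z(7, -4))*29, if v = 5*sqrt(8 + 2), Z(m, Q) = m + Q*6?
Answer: -493 + 145*sqrt(10) ≈ -34.470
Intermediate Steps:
Z(m, Q) = m + 6*Q
v = 5*sqrt(10) ≈ 15.811
(v + Z(7, -4))*29 = (5*sqrt(10) + (7 + 6*(-4)))*29 = (5*sqrt(10) + (7 - 24))*29 = (5*sqrt(10) - 17)*29 = (-17 + 5*sqrt(10))*29 = -493 + 145*sqrt(10)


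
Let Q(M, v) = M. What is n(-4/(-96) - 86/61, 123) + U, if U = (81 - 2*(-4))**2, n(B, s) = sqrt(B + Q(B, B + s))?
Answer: 7921 + I*sqrt(366549)/366 ≈ 7921.0 + 1.6542*I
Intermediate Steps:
n(B, s) = sqrt(2)*sqrt(B) (n(B, s) = sqrt(B + B) = sqrt(2*B) = sqrt(2)*sqrt(B))
U = 7921 (U = (81 + 8)**2 = 89**2 = 7921)
n(-4/(-96) - 86/61, 123) + U = sqrt(2)*sqrt(-4/(-96) - 86/61) + 7921 = sqrt(2)*sqrt(-4*(-1/96) - 86*1/61) + 7921 = sqrt(2)*sqrt(1/24 - 86/61) + 7921 = sqrt(2)*sqrt(-2003/1464) + 7921 = sqrt(2)*(I*sqrt(733098)/732) + 7921 = I*sqrt(366549)/366 + 7921 = 7921 + I*sqrt(366549)/366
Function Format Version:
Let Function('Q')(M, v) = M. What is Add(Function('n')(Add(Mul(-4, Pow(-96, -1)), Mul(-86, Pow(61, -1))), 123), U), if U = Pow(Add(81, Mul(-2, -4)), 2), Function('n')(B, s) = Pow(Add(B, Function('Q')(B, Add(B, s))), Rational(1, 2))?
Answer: Add(7921, Mul(Rational(1, 366), I, Pow(366549, Rational(1, 2)))) ≈ Add(7921.0, Mul(1.6542, I))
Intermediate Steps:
Function('n')(B, s) = Mul(Pow(2, Rational(1, 2)), Pow(B, Rational(1, 2))) (Function('n')(B, s) = Pow(Add(B, B), Rational(1, 2)) = Pow(Mul(2, B), Rational(1, 2)) = Mul(Pow(2, Rational(1, 2)), Pow(B, Rational(1, 2))))
U = 7921 (U = Pow(Add(81, 8), 2) = Pow(89, 2) = 7921)
Add(Function('n')(Add(Mul(-4, Pow(-96, -1)), Mul(-86, Pow(61, -1))), 123), U) = Add(Mul(Pow(2, Rational(1, 2)), Pow(Add(Mul(-4, Pow(-96, -1)), Mul(-86, Pow(61, -1))), Rational(1, 2))), 7921) = Add(Mul(Pow(2, Rational(1, 2)), Pow(Add(Mul(-4, Rational(-1, 96)), Mul(-86, Rational(1, 61))), Rational(1, 2))), 7921) = Add(Mul(Pow(2, Rational(1, 2)), Pow(Add(Rational(1, 24), Rational(-86, 61)), Rational(1, 2))), 7921) = Add(Mul(Pow(2, Rational(1, 2)), Pow(Rational(-2003, 1464), Rational(1, 2))), 7921) = Add(Mul(Pow(2, Rational(1, 2)), Mul(Rational(1, 732), I, Pow(733098, Rational(1, 2)))), 7921) = Add(Mul(Rational(1, 366), I, Pow(366549, Rational(1, 2))), 7921) = Add(7921, Mul(Rational(1, 366), I, Pow(366549, Rational(1, 2))))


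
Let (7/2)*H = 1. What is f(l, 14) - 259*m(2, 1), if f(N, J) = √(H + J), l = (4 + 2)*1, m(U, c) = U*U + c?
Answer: -1295 + 10*√7/7 ≈ -1291.2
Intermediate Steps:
H = 2/7 (H = (2/7)*1 = 2/7 ≈ 0.28571)
m(U, c) = c + U² (m(U, c) = U² + c = c + U²)
l = 6 (l = 6*1 = 6)
f(N, J) = √(2/7 + J)
f(l, 14) - 259*m(2, 1) = √(14 + 49*14)/7 - 259*(1 + 2²) = √(14 + 686)/7 - 259*(1 + 4) = √700/7 - 259*5 = (10*√7)/7 - 1295 = 10*√7/7 - 1295 = -1295 + 10*√7/7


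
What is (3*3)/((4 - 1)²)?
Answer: 1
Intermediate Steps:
(3*3)/((4 - 1)²) = 9/(3²) = 9/9 = 9*(⅑) = 1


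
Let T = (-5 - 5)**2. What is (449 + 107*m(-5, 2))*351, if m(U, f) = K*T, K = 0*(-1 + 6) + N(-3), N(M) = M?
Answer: -11109501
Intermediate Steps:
K = -3 (K = 0*(-1 + 6) - 3 = 0*5 - 3 = 0 - 3 = -3)
T = 100 (T = (-10)**2 = 100)
m(U, f) = -300 (m(U, f) = -3*100 = -300)
(449 + 107*m(-5, 2))*351 = (449 + 107*(-300))*351 = (449 - 32100)*351 = -31651*351 = -11109501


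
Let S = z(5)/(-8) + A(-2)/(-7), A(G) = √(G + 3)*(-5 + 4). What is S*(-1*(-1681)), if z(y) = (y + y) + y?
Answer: -163057/56 ≈ -2911.7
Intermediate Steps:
z(y) = 3*y (z(y) = 2*y + y = 3*y)
A(G) = -√(3 + G) (A(G) = √(3 + G)*(-1) = -√(3 + G))
S = -97/56 (S = (3*5)/(-8) - √(3 - 2)/(-7) = 15*(-⅛) - √1*(-⅐) = -15/8 - 1*1*(-⅐) = -15/8 - 1*(-⅐) = -15/8 + ⅐ = -97/56 ≈ -1.7321)
S*(-1*(-1681)) = -(-97)*(-1681)/56 = -97/56*1681 = -163057/56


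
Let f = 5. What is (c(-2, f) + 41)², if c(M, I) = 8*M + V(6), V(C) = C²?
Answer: 3721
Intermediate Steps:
c(M, I) = 36 + 8*M (c(M, I) = 8*M + 6² = 8*M + 36 = 36 + 8*M)
(c(-2, f) + 41)² = ((36 + 8*(-2)) + 41)² = ((36 - 16) + 41)² = (20 + 41)² = 61² = 3721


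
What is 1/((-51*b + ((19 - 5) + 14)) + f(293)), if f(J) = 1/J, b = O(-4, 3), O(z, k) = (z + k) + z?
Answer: 293/82920 ≈ 0.0035335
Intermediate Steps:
O(z, k) = k + 2*z (O(z, k) = (k + z) + z = k + 2*z)
b = -5 (b = 3 + 2*(-4) = 3 - 8 = -5)
1/((-51*b + ((19 - 5) + 14)) + f(293)) = 1/((-51*(-5) + ((19 - 5) + 14)) + 1/293) = 1/((255 + (14 + 14)) + 1/293) = 1/((255 + 28) + 1/293) = 1/(283 + 1/293) = 1/(82920/293) = 293/82920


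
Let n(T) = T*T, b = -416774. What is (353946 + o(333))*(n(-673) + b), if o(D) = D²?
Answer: 16806109425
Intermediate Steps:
n(T) = T²
(353946 + o(333))*(n(-673) + b) = (353946 + 333²)*((-673)² - 416774) = (353946 + 110889)*(452929 - 416774) = 464835*36155 = 16806109425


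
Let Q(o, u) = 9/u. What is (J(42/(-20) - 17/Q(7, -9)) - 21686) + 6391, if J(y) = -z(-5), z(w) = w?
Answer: -15290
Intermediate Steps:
J(y) = 5 (J(y) = -1*(-5) = 5)
(J(42/(-20) - 17/Q(7, -9)) - 21686) + 6391 = (5 - 21686) + 6391 = -21681 + 6391 = -15290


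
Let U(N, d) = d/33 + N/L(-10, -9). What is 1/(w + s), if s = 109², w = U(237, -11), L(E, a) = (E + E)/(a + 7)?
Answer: 30/357131 ≈ 8.4003e-5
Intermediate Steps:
L(E, a) = 2*E/(7 + a) (L(E, a) = (2*E)/(7 + a) = 2*E/(7 + a))
U(N, d) = N/10 + d/33 (U(N, d) = d/33 + N/((2*(-10)/(7 - 9))) = d*(1/33) + N/((2*(-10)/(-2))) = d/33 + N/((2*(-10)*(-½))) = d/33 + N/10 = N/10 + d/33)
w = 701/30 (w = (⅒)*237 + (1/33)*(-11) = 237/10 - ⅓ = 701/30 ≈ 23.367)
s = 11881
1/(w + s) = 1/(701/30 + 11881) = 1/(357131/30) = 30/357131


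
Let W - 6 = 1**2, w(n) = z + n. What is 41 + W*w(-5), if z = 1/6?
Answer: 43/6 ≈ 7.1667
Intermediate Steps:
z = 1/6 ≈ 0.16667
w(n) = 1/6 + n
W = 7 (W = 6 + 1**2 = 6 + 1 = 7)
41 + W*w(-5) = 41 + 7*(1/6 - 5) = 41 + 7*(-29/6) = 41 - 203/6 = 43/6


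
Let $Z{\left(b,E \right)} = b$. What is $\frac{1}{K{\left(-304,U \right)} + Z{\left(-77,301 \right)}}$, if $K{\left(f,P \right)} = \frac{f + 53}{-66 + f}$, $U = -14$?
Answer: $- \frac{370}{28239} \approx -0.013102$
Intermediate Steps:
$K{\left(f,P \right)} = \frac{53 + f}{-66 + f}$
$\frac{1}{K{\left(-304,U \right)} + Z{\left(-77,301 \right)}} = \frac{1}{\frac{53 - 304}{-66 - 304} - 77} = \frac{1}{\frac{1}{-370} \left(-251\right) - 77} = \frac{1}{\left(- \frac{1}{370}\right) \left(-251\right) - 77} = \frac{1}{\frac{251}{370} - 77} = \frac{1}{- \frac{28239}{370}} = - \frac{370}{28239}$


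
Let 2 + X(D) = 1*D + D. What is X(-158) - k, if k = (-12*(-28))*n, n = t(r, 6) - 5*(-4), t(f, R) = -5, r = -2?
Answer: -5358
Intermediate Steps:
X(D) = -2 + 2*D (X(D) = -2 + (1*D + D) = -2 + (D + D) = -2 + 2*D)
n = 15 (n = -5 - 5*(-4) = -5 + 20 = 15)
k = 5040 (k = -12*(-28)*15 = 336*15 = 5040)
X(-158) - k = (-2 + 2*(-158)) - 1*5040 = (-2 - 316) - 5040 = -318 - 5040 = -5358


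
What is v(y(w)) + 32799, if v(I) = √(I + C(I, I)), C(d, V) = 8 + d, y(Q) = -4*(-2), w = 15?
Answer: 32799 + 2*√6 ≈ 32804.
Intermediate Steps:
y(Q) = 8
v(I) = √(8 + 2*I) (v(I) = √(I + (8 + I)) = √(8 + 2*I))
v(y(w)) + 32799 = √(8 + 2*8) + 32799 = √(8 + 16) + 32799 = √24 + 32799 = 2*√6 + 32799 = 32799 + 2*√6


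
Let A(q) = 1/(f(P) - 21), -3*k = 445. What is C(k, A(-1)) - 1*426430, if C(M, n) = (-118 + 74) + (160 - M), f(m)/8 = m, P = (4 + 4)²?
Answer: -1278497/3 ≈ -4.2617e+5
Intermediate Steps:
k = -445/3 (k = -⅓*445 = -445/3 ≈ -148.33)
P = 64 (P = 8² = 64)
f(m) = 8*m
A(q) = 1/491 (A(q) = 1/(8*64 - 21) = 1/(512 - 21) = 1/491)
C(M, n) = 116 - M (C(M, n) = -44 + (160 - M) = 116 - M)
C(k, A(-1)) - 1*426430 = (116 - 1*(-445/3)) - 1*426430 = (116 + 445/3) - 426430 = 793/3 - 426430 = -1278497/3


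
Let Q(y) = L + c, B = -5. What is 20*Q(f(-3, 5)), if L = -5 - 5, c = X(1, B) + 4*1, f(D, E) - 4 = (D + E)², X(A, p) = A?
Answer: -100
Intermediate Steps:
f(D, E) = 4 + (D + E)²
c = 5 (c = 1 + 4*1 = 1 + 4 = 5)
L = -10
Q(y) = -5 (Q(y) = -10 + 5 = -5)
20*Q(f(-3, 5)) = 20*(-5) = -100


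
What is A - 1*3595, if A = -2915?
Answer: -6510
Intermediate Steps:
A - 1*3595 = -2915 - 1*3595 = -2915 - 3595 = -6510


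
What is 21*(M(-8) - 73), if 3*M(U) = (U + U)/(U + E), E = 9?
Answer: -1645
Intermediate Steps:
M(U) = 2*U/(3*(9 + U)) (M(U) = ((U + U)/(U + 9))/3 = ((2*U)/(9 + U))/3 = (2*U/(9 + U))/3 = 2*U/(3*(9 + U)))
21*(M(-8) - 73) = 21*((⅔)*(-8)/(9 - 8) - 73) = 21*((⅔)*(-8)/1 - 73) = 21*((⅔)*(-8)*1 - 73) = 21*(-16/3 - 73) = 21*(-235/3) = -1645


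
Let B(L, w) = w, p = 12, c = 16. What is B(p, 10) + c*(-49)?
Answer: -774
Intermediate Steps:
B(p, 10) + c*(-49) = 10 + 16*(-49) = 10 - 784 = -774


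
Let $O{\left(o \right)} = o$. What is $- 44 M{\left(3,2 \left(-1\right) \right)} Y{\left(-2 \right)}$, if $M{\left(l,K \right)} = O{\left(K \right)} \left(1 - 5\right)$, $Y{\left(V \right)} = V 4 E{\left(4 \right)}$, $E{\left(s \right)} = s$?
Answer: $11264$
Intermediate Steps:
$Y{\left(V \right)} = 16 V$ ($Y{\left(V \right)} = V 4 \cdot 4 = 4 V 4 = 16 V$)
$M{\left(l,K \right)} = - 4 K$ ($M{\left(l,K \right)} = K \left(1 - 5\right) = K \left(-4\right) = - 4 K$)
$- 44 M{\left(3,2 \left(-1\right) \right)} Y{\left(-2 \right)} = - 44 \left(- 4 \cdot 2 \left(-1\right)\right) 16 \left(-2\right) = - 44 \left(\left(-4\right) \left(-2\right)\right) \left(-32\right) = \left(-44\right) 8 \left(-32\right) = \left(-352\right) \left(-32\right) = 11264$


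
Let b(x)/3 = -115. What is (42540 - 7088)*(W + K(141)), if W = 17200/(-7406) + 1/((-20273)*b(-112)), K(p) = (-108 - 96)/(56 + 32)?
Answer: -185259298221538/1126063785 ≈ -1.6452e+5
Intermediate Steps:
K(p) = -51/22 (K(p) = -204/88 = -204*1/88 = -51/22)
b(x) = -345 (b(x) = 3*(-115) = -345)
W = -2615216839/1126063785 (W = 17200/(-7406) + 1/(-20273*(-345)) = 17200*(-1/7406) - 1/20273*(-1/345) = -8600/3703 + 1/6994185 = -2615216839/1126063785 ≈ -2.3224)
(42540 - 7088)*(W + K(141)) = (42540 - 7088)*(-2615216839/1126063785 - 51/22) = 35452*(-10451274863/2252127570) = -185259298221538/1126063785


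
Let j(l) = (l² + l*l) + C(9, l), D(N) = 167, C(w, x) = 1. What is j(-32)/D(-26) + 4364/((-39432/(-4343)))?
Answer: 811480613/1646286 ≈ 492.92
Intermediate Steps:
j(l) = 1 + 2*l² (j(l) = (l² + l*l) + 1 = (l² + l²) + 1 = 2*l² + 1 = 1 + 2*l²)
j(-32)/D(-26) + 4364/((-39432/(-4343))) = (1 + 2*(-32)²)/167 + 4364/((-39432/(-4343))) = (1 + 2*1024)*(1/167) + 4364/((-39432*(-1/4343))) = (1 + 2048)*(1/167) + 4364/(39432/4343) = 2049*(1/167) + 4364*(4343/39432) = 2049/167 + 4738213/9858 = 811480613/1646286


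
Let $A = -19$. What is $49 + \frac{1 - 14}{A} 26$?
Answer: $\frac{1269}{19} \approx 66.789$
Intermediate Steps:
$49 + \frac{1 - 14}{A} 26 = 49 + \frac{1 - 14}{-19} \cdot 26 = 49 + \left(1 - 14\right) \left(- \frac{1}{19}\right) 26 = 49 + \left(-13\right) \left(- \frac{1}{19}\right) 26 = 49 + \frac{13}{19} \cdot 26 = 49 + \frac{338}{19} = \frac{1269}{19}$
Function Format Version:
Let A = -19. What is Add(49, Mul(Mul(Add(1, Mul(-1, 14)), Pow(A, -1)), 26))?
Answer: Rational(1269, 19) ≈ 66.789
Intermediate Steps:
Add(49, Mul(Mul(Add(1, Mul(-1, 14)), Pow(A, -1)), 26)) = Add(49, Mul(Mul(Add(1, Mul(-1, 14)), Pow(-19, -1)), 26)) = Add(49, Mul(Mul(Add(1, -14), Rational(-1, 19)), 26)) = Add(49, Mul(Mul(-13, Rational(-1, 19)), 26)) = Add(49, Mul(Rational(13, 19), 26)) = Add(49, Rational(338, 19)) = Rational(1269, 19)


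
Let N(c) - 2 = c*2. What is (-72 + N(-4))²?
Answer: 6084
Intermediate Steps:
N(c) = 2 + 2*c (N(c) = 2 + c*2 = 2 + 2*c)
(-72 + N(-4))² = (-72 + (2 + 2*(-4)))² = (-72 + (2 - 8))² = (-72 - 6)² = (-78)² = 6084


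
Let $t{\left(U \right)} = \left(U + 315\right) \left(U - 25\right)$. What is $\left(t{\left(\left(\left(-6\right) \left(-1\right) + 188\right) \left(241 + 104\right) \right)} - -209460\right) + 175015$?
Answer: $4499411200$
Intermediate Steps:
$t{\left(U \right)} = \left(-25 + U\right) \left(315 + U\right)$ ($t{\left(U \right)} = \left(315 + U\right) \left(-25 + U\right) = \left(-25 + U\right) \left(315 + U\right)$)
$\left(t{\left(\left(\left(-6\right) \left(-1\right) + 188\right) \left(241 + 104\right) \right)} - -209460\right) + 175015 = \left(\left(-7875 + \left(\left(\left(-6\right) \left(-1\right) + 188\right) \left(241 + 104\right)\right)^{2} + 290 \left(\left(-6\right) \left(-1\right) + 188\right) \left(241 + 104\right)\right) - -209460\right) + 175015 = \left(\left(-7875 + \left(\left(6 + 188\right) 345\right)^{2} + 290 \left(6 + 188\right) 345\right) + 209460\right) + 175015 = \left(\left(-7875 + \left(194 \cdot 345\right)^{2} + 290 \cdot 194 \cdot 345\right) + 209460\right) + 175015 = \left(\left(-7875 + 66930^{2} + 290 \cdot 66930\right) + 209460\right) + 175015 = \left(\left(-7875 + 4479624900 + 19409700\right) + 209460\right) + 175015 = \left(4499026725 + 209460\right) + 175015 = 4499236185 + 175015 = 4499411200$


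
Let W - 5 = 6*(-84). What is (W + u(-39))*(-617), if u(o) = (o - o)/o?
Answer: 307883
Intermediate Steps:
u(o) = 0 (u(o) = 0/o = 0)
W = -499 (W = 5 + 6*(-84) = 5 - 504 = -499)
(W + u(-39))*(-617) = (-499 + 0)*(-617) = -499*(-617) = 307883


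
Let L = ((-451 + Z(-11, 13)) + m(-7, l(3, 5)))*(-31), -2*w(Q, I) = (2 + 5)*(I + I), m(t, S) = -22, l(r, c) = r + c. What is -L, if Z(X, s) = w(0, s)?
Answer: -17484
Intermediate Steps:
l(r, c) = c + r
w(Q, I) = -7*I (w(Q, I) = -(2 + 5)*(I + I)/2 = -7*2*I/2 = -7*I)
Z(X, s) = -7*s
L = 17484 (L = ((-451 - 7*13) - 22)*(-31) = ((-451 - 91) - 22)*(-31) = (-542 - 22)*(-31) = -564*(-31) = 17484)
-L = -1*17484 = -17484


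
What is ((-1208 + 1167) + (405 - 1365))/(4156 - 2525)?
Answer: -143/233 ≈ -0.61373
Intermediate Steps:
((-1208 + 1167) + (405 - 1365))/(4156 - 2525) = (-41 - 960)/1631 = -1001*1/1631 = -143/233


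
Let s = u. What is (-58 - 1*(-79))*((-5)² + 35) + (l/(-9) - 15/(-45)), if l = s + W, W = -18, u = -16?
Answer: 11377/9 ≈ 1264.1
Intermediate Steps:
s = -16
l = -34 (l = -16 - 18 = -34)
(-58 - 1*(-79))*((-5)² + 35) + (l/(-9) - 15/(-45)) = (-58 - 1*(-79))*((-5)² + 35) + (-34/(-9) - 15/(-45)) = (-58 + 79)*(25 + 35) + (-34*(-⅑) - 15*(-1/45)) = 21*60 + (34/9 + ⅓) = 1260 + 37/9 = 11377/9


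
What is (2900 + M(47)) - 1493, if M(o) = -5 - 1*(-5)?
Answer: 1407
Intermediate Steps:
M(o) = 0 (M(o) = -5 + 5 = 0)
(2900 + M(47)) - 1493 = (2900 + 0) - 1493 = 2900 - 1493 = 1407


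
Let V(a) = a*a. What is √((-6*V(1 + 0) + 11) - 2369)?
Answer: 2*I*√591 ≈ 48.621*I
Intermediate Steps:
V(a) = a²
√((-6*V(1 + 0) + 11) - 2369) = √((-6*(1 + 0)² + 11) - 2369) = √((-6*1² + 11) - 2369) = √((-6*1 + 11) - 2369) = √((-6 + 11) - 2369) = √(5 - 2369) = √(-2364) = 2*I*√591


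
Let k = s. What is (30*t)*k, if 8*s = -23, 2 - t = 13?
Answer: 3795/4 ≈ 948.75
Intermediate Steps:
t = -11 (t = 2 - 1*13 = 2 - 13 = -11)
s = -23/8 (s = (⅛)*(-23) = -23/8 ≈ -2.8750)
k = -23/8 ≈ -2.8750
(30*t)*k = (30*(-11))*(-23/8) = -330*(-23/8) = 3795/4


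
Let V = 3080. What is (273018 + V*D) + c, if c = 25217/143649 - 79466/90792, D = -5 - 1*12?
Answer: 159880679471983/724565556 ≈ 2.2066e+5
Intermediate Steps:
D = -17 (D = -5 - 12 = -17)
c = -506983865/724565556 (c = 25217*(1/143649) - 79466*1/90792 = 25217/143649 - 39733/45396 = -506983865/724565556 ≈ -0.69971)
(273018 + V*D) + c = (273018 + 3080*(-17)) - 506983865/724565556 = (273018 - 52360) - 506983865/724565556 = 220658 - 506983865/724565556 = 159880679471983/724565556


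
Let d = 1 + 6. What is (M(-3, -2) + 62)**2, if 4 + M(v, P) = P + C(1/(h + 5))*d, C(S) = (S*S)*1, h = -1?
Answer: 815409/256 ≈ 3185.2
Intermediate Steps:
d = 7
C(S) = S**2 (C(S) = S**2*1 = S**2)
M(v, P) = -57/16 + P (M(v, P) = -4 + (P + (1/(-1 + 5))**2*7) = -4 + (P + (1/4)**2*7) = -4 + (P + (1/16)*7) = -4 + (P + 7/16) = -4 + (7/16 + P) = -57/16 + P)
(M(-3, -2) + 62)**2 = ((-57/16 - 2) + 62)**2 = (-89/16 + 62)**2 = (903/16)**2 = 815409/256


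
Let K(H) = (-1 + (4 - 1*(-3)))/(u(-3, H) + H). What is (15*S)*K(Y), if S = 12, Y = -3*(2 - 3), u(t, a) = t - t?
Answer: 360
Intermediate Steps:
u(t, a) = 0
Y = 3 (Y = -3*(-1) = 3)
K(H) = 6/H (K(H) = (-1 + (4 - 1*(-3)))/(0 + H) = (-1 + (4 + 3))/H = (-1 + 7)/H = 6/H)
(15*S)*K(Y) = (15*12)*(6/3) = 180*(6*(⅓)) = 180*2 = 360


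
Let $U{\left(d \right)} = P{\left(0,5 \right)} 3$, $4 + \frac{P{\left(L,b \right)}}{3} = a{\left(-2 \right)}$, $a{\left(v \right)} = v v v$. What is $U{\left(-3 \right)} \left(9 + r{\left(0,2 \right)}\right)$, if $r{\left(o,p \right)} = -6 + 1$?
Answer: $-432$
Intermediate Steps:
$r{\left(o,p \right)} = -5$
$a{\left(v \right)} = v^{3}$ ($a{\left(v \right)} = v^{2} v = v^{3}$)
$P{\left(L,b \right)} = -36$ ($P{\left(L,b \right)} = -12 + 3 \left(-2\right)^{3} = -12 + 3 \left(-8\right) = -12 - 24 = -36$)
$U{\left(d \right)} = -108$ ($U{\left(d \right)} = \left(-36\right) 3 = -108$)
$U{\left(-3 \right)} \left(9 + r{\left(0,2 \right)}\right) = - 108 \left(9 - 5\right) = \left(-108\right) 4 = -432$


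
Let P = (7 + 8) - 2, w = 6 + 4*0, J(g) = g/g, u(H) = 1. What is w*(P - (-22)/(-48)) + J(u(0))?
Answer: 305/4 ≈ 76.250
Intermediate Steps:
J(g) = 1
w = 6 (w = 6 + 0 = 6)
P = 13 (P = 15 - 2 = 13)
w*(P - (-22)/(-48)) + J(u(0)) = 6*(13 - (-22)/(-48)) + 1 = 6*(13 - (-22)*(-1)/48) + 1 = 6*(13 - 1*11/24) + 1 = 6*(13 - 11/24) + 1 = 6*(301/24) + 1 = 301/4 + 1 = 305/4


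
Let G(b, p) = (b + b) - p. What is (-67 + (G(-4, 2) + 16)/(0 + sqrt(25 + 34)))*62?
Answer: -4154 + 372*sqrt(59)/59 ≈ -4105.6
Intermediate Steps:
G(b, p) = -p + 2*b (G(b, p) = 2*b - p = -p + 2*b)
(-67 + (G(-4, 2) + 16)/(0 + sqrt(25 + 34)))*62 = (-67 + ((-1*2 + 2*(-4)) + 16)/(0 + sqrt(25 + 34)))*62 = (-67 + ((-2 - 8) + 16)/(0 + sqrt(59)))*62 = (-67 + (-10 + 16)/(sqrt(59)))*62 = (-67 + 6*(sqrt(59)/59))*62 = (-67 + 6*sqrt(59)/59)*62 = -4154 + 372*sqrt(59)/59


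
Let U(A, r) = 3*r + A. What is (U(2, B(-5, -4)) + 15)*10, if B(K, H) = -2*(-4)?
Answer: 410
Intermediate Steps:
B(K, H) = 8
U(A, r) = A + 3*r
(U(2, B(-5, -4)) + 15)*10 = ((2 + 3*8) + 15)*10 = ((2 + 24) + 15)*10 = (26 + 15)*10 = 41*10 = 410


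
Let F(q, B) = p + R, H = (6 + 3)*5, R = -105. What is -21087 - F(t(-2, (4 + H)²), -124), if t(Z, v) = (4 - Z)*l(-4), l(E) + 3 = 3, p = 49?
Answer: -21031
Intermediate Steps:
H = 45 (H = 9*5 = 45)
l(E) = 0 (l(E) = -3 + 3 = 0)
t(Z, v) = 0 (t(Z, v) = (4 - Z)*0 = 0)
F(q, B) = -56 (F(q, B) = 49 - 105 = -56)
-21087 - F(t(-2, (4 + H)²), -124) = -21087 - 1*(-56) = -21087 + 56 = -21031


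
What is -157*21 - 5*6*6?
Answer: -3477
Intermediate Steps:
-157*21 - 5*6*6 = -3297 - 30*6 = -3297 - 180 = -3477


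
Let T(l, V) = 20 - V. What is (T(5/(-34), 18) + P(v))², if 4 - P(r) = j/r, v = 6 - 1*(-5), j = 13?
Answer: 2809/121 ≈ 23.215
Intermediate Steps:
v = 11 (v = 6 + 5 = 11)
P(r) = 4 - 13/r
(T(5/(-34), 18) + P(v))² = ((20 - 1*18) + (4 - 13/11))² = ((20 - 18) + (4 - 13*1/11))² = (2 + (4 - 13/11))² = (2 + 31/11)² = (53/11)² = 2809/121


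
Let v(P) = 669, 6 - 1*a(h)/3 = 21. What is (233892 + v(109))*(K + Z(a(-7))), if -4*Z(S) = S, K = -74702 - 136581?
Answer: -198224451807/4 ≈ -4.9556e+10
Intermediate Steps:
a(h) = -45 (a(h) = 18 - 3*21 = 18 - 63 = -45)
K = -211283
Z(S) = -S/4
(233892 + v(109))*(K + Z(a(-7))) = (233892 + 669)*(-211283 - ¼*(-45)) = 234561*(-211283 + 45/4) = 234561*(-845087/4) = -198224451807/4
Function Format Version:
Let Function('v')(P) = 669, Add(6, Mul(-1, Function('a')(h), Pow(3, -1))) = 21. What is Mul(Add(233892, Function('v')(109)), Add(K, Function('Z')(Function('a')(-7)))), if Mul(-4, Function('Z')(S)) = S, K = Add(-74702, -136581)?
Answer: Rational(-198224451807, 4) ≈ -4.9556e+10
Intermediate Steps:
Function('a')(h) = -45 (Function('a')(h) = Add(18, Mul(-3, 21)) = Add(18, -63) = -45)
K = -211283
Function('Z')(S) = Mul(Rational(-1, 4), S)
Mul(Add(233892, Function('v')(109)), Add(K, Function('Z')(Function('a')(-7)))) = Mul(Add(233892, 669), Add(-211283, Mul(Rational(-1, 4), -45))) = Mul(234561, Add(-211283, Rational(45, 4))) = Mul(234561, Rational(-845087, 4)) = Rational(-198224451807, 4)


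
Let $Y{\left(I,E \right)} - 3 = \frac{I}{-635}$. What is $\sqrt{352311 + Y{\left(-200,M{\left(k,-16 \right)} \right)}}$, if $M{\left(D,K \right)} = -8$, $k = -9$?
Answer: $\frac{\sqrt{5682477586}}{127} \approx 593.56$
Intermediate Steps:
$Y{\left(I,E \right)} = 3 - \frac{I}{635}$ ($Y{\left(I,E \right)} = 3 + \frac{I}{-635} = 3 + I \left(- \frac{1}{635}\right) = 3 - \frac{I}{635}$)
$\sqrt{352311 + Y{\left(-200,M{\left(k,-16 \right)} \right)}} = \sqrt{352311 + \left(3 - - \frac{40}{127}\right)} = \sqrt{352311 + \left(3 + \frac{40}{127}\right)} = \sqrt{352311 + \frac{421}{127}} = \sqrt{\frac{44743918}{127}} = \frac{\sqrt{5682477586}}{127}$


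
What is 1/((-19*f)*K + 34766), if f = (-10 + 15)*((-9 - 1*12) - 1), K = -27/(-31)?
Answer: 31/1134176 ≈ 2.7333e-5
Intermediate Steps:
K = 27/31 (K = -27*(-1/31) = 27/31 ≈ 0.87097)
f = -110 (f = 5*((-9 - 12) - 1) = 5*(-21 - 1) = 5*(-22) = -110)
1/((-19*f)*K + 34766) = 1/(-19*(-110)*(27/31) + 34766) = 1/(2090*(27/31) + 34766) = 1/(56430/31 + 34766) = 1/(1134176/31) = 31/1134176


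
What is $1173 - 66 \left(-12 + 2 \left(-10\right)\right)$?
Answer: $3285$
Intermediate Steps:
$1173 - 66 \left(-12 + 2 \left(-10\right)\right) = 1173 - 66 \left(-12 - 20\right) = 1173 - -2112 = 1173 + 2112 = 3285$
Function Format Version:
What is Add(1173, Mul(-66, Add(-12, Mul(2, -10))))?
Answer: 3285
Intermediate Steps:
Add(1173, Mul(-66, Add(-12, Mul(2, -10)))) = Add(1173, Mul(-66, Add(-12, -20))) = Add(1173, Mul(-66, -32)) = Add(1173, 2112) = 3285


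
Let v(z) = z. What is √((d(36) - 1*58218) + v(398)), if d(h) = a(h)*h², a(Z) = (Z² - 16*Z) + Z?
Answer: 2*√230489 ≈ 960.19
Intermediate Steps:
a(Z) = Z² - 15*Z
d(h) = h³*(-15 + h) (d(h) = (h*(-15 + h))*h² = h³*(-15 + h))
√((d(36) - 1*58218) + v(398)) = √((36³*(-15 + 36) - 1*58218) + 398) = √((46656*21 - 58218) + 398) = √((979776 - 58218) + 398) = √(921558 + 398) = √921956 = 2*√230489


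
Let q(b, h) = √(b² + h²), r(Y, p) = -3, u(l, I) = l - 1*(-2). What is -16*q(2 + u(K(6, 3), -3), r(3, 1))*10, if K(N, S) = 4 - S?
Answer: -160*√34 ≈ -932.95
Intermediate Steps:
u(l, I) = 2 + l (u(l, I) = l + 2 = 2 + l)
-16*q(2 + u(K(6, 3), -3), r(3, 1))*10 = -16*√((2 + (2 + (4 - 1*3)))² + (-3)²)*10 = -16*√((2 + (2 + (4 - 3)))² + 9)*10 = -16*√((2 + (2 + 1))² + 9)*10 = -16*√((2 + 3)² + 9)*10 = -16*√(5² + 9)*10 = -16*√(25 + 9)*10 = -16*√34*10 = -160*√34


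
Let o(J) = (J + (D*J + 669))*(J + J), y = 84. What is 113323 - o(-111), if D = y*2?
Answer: -3902657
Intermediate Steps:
D = 168 (D = 84*2 = 168)
o(J) = 2*J*(669 + 169*J) (o(J) = (J + (168*J + 669))*(J + J) = (J + (669 + 168*J))*(2*J) = (669 + 169*J)*(2*J) = 2*J*(669 + 169*J))
113323 - o(-111) = 113323 - 2*(-111)*(669 + 169*(-111)) = 113323 - 2*(-111)*(669 - 18759) = 113323 - 2*(-111)*(-18090) = 113323 - 1*4015980 = 113323 - 4015980 = -3902657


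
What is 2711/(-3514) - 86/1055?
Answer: -3162309/3707270 ≈ -0.85300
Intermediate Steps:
2711/(-3514) - 86/1055 = 2711*(-1/3514) - 86*1/1055 = -2711/3514 - 86/1055 = -3162309/3707270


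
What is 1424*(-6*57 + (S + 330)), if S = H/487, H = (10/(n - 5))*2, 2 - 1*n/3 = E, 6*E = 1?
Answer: -8264896/487 ≈ -16971.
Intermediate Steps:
E = ⅙ (E = (⅙)*1 = ⅙ ≈ 0.16667)
n = 11/2 (n = 6 - 3*⅙ = 6 - ½ = 11/2 ≈ 5.5000)
H = 40 (H = (10/(11/2 - 5))*2 = (10/(½))*2 = (2*10)*2 = 20*2 = 40)
S = 40/487 ≈ 0.082136
1424*(-6*57 + (S + 330)) = 1424*(-6*57 + (40/487 + 330)) = 1424*(-342 + 160750/487) = 1424*(-5804/487) = -8264896/487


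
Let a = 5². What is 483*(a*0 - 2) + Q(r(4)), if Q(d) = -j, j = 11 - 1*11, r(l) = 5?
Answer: -966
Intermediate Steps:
a = 25
j = 0 (j = 11 - 11 = 0)
Q(d) = 0 (Q(d) = -1*0 = 0)
483*(a*0 - 2) + Q(r(4)) = 483*(25*0 - 2) + 0 = 483*(0 - 2) + 0 = 483*(-2) + 0 = -966 + 0 = -966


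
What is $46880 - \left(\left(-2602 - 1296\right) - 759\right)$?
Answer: $51537$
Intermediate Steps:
$46880 - \left(\left(-2602 - 1296\right) - 759\right) = 46880 - \left(-3898 - 759\right) = 46880 - -4657 = 46880 + 4657 = 51537$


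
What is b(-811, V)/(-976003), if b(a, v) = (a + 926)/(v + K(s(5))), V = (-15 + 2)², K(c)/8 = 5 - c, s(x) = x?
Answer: -115/164944507 ≈ -6.9720e-7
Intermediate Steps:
K(c) = 40 - 8*c (K(c) = 8*(5 - c) = 40 - 8*c)
V = 169 (V = (-13)² = 169)
b(a, v) = (926 + a)/v (b(a, v) = (a + 926)/(v + (40 - 8*5)) = (926 + a)/(v + (40 - 40)) = (926 + a)/(v + 0) = (926 + a)/v)
b(-811, V)/(-976003) = ((926 - 811)/169)/(-976003) = ((1/169)*115)*(-1/976003) = (115/169)*(-1/976003) = -115/164944507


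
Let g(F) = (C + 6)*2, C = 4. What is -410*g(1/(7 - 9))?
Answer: -8200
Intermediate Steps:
g(F) = 20 (g(F) = (4 + 6)*2 = 10*2 = 20)
-410*g(1/(7 - 9)) = -410*20 = -8200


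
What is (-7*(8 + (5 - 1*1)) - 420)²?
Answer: 254016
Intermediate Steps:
(-7*(8 + (5 - 1*1)) - 420)² = (-7*(8 + (5 - 1)) - 420)² = (-7*(8 + 4) - 420)² = (-7*12 - 420)² = (-84 - 420)² = (-504)² = 254016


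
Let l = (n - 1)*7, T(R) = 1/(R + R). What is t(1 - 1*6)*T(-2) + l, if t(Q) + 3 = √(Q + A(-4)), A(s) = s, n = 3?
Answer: 59/4 - 3*I/4 ≈ 14.75 - 0.75*I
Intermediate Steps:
t(Q) = -3 + √(-4 + Q) (t(Q) = -3 + √(Q - 4) = -3 + √(-4 + Q))
T(R) = 1/(2*R)
l = 14 (l = (3 - 1)*7 = 2*7 = 14)
t(1 - 1*6)*T(-2) + l = (-3 + √(-4 + (1 - 1*6)))*((½)/(-2)) + 14 = (-3 + √(-4 + (1 - 6)))*((½)*(-½)) + 14 = (-3 + √(-4 - 5))*(-¼) + 14 = (-3 + √(-9))*(-¼) + 14 = (-3 + 3*I)*(-¼) + 14 = (¾ - 3*I/4) + 14 = 59/4 - 3*I/4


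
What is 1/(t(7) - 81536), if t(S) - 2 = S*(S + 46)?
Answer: -1/81163 ≈ -1.2321e-5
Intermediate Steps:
t(S) = 2 + S*(46 + S) (t(S) = 2 + S*(S + 46) = 2 + S*(46 + S))
1/(t(7) - 81536) = 1/((2 + 7**2 + 46*7) - 81536) = 1/((2 + 49 + 322) - 81536) = 1/(373 - 81536) = 1/(-81163) = -1/81163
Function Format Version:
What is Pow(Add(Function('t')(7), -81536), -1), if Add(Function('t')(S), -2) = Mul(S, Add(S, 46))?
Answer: Rational(-1, 81163) ≈ -1.2321e-5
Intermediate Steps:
Function('t')(S) = Add(2, Mul(S, Add(46, S))) (Function('t')(S) = Add(2, Mul(S, Add(S, 46))) = Add(2, Mul(S, Add(46, S))))
Pow(Add(Function('t')(7), -81536), -1) = Pow(Add(Add(2, Pow(7, 2), Mul(46, 7)), -81536), -1) = Pow(Add(Add(2, 49, 322), -81536), -1) = Pow(Add(373, -81536), -1) = Pow(-81163, -1) = Rational(-1, 81163)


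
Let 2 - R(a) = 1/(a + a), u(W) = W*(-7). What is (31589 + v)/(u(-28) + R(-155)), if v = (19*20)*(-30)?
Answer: 6258590/61381 ≈ 101.96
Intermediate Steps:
v = -11400 (v = 380*(-30) = -11400)
u(W) = -7*W
R(a) = 2 - 1/(2*a) (R(a) = 2 - 1/(a + a) = 2 - 1/(2*a))
(31589 + v)/(u(-28) + R(-155)) = (31589 - 11400)/(-7*(-28) + (2 - ½/(-155))) = 20189/(196 + (2 - ½*(-1/155))) = 20189/(196 + (2 + 1/310)) = 20189/(196 + 621/310) = 20189/(61381/310) = 20189*(310/61381) = 6258590/61381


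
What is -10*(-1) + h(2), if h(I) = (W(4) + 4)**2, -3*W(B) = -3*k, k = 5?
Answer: 91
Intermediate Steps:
W(B) = 5 (W(B) = -(-1)*5 = -1/3*(-15) = 5)
h(I) = 81 (h(I) = (5 + 4)**2 = 9**2 = 81)
-10*(-1) + h(2) = -10*(-1) + 81 = 10 + 81 = 91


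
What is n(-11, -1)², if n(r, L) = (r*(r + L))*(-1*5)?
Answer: 435600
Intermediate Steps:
n(r, L) = -5*r*(L + r) (n(r, L) = (r*(L + r))*(-5) = -5*r*(L + r))
n(-11, -1)² = (-5*(-11)*(-1 - 11))² = (-5*(-11)*(-12))² = (-660)² = 435600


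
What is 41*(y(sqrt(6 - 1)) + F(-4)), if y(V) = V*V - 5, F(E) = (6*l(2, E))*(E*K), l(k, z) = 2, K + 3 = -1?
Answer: 7872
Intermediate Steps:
K = -4 (K = -3 - 1 = -4)
F(E) = -48*E (F(E) = (6*2)*(E*(-4)) = 12*(-4*E) = -48*E)
y(V) = -5 + V**2 (y(V) = V**2 - 5 = -5 + V**2)
41*(y(sqrt(6 - 1)) + F(-4)) = 41*((-5 + (sqrt(6 - 1))**2) - 48*(-4)) = 41*((-5 + (sqrt(5))**2) + 192) = 41*((-5 + 5) + 192) = 41*(0 + 192) = 41*192 = 7872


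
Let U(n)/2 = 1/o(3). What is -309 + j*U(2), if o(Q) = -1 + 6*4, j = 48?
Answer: -7011/23 ≈ -304.83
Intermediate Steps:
o(Q) = 23 (o(Q) = -1 + 24 = 23)
U(n) = 2/23
-309 + j*U(2) = -309 + 48*(2/23) = -309 + 96/23 = -7011/23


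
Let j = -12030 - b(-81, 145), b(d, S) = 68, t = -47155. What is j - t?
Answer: 35057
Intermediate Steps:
j = -12098 (j = -12030 - 1*68 = -12030 - 68 = -12098)
j - t = -12098 - 1*(-47155) = -12098 + 47155 = 35057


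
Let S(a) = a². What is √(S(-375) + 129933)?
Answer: 3*√30062 ≈ 520.15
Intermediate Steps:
√(S(-375) + 129933) = √((-375)² + 129933) = √(140625 + 129933) = √270558 = 3*√30062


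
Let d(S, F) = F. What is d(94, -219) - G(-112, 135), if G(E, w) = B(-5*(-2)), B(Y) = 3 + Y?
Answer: -232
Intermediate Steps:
G(E, w) = 13 (G(E, w) = 3 - 5*(-2) = 3 + 10 = 13)
d(94, -219) - G(-112, 135) = -219 - 1*13 = -219 - 13 = -232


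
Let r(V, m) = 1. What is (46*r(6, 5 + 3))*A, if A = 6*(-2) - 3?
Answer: -690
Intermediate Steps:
A = -15 (A = -12 - 3 = -15)
(46*r(6, 5 + 3))*A = (46*1)*(-15) = 46*(-15) = -690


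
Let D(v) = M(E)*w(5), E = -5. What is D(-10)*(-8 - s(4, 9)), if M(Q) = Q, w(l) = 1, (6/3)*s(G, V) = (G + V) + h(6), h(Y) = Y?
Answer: 175/2 ≈ 87.500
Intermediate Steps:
s(G, V) = 3 + G/2 + V/2 (s(G, V) = ((G + V) + 6)/2 = (6 + G + V)/2 = 3 + G/2 + V/2)
D(v) = -5 (D(v) = -5*1 = -5)
D(-10)*(-8 - s(4, 9)) = -5*(-8 - (3 + (1/2)*4 + (1/2)*9)) = -5*(-8 - (3 + 2 + 9/2)) = -5*(-8 - 1*19/2) = -5*(-8 - 19/2) = -5*(-35/2) = 175/2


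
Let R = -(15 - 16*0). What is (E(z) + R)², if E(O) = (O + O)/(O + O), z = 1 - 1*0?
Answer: 196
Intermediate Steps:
z = 1 (z = 1 + 0 = 1)
R = -15 (R = -(15 + 0) = -1*15 = -15)
E(O) = 1 (E(O) = (2*O)/((2*O)) = (2*O)*(1/(2*O)) = 1)
(E(z) + R)² = (1 - 15)² = (-14)² = 196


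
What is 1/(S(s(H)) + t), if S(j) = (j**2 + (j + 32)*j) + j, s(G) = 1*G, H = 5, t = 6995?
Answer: 1/7210 ≈ 0.00013870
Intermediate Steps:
s(G) = G
S(j) = j + j**2 + j*(32 + j) (S(j) = (j**2 + (32 + j)*j) + j = (j**2 + j*(32 + j)) + j = j + j**2 + j*(32 + j))
1/(S(s(H)) + t) = 1/(5*(33 + 2*5) + 6995) = 1/(5*(33 + 10) + 6995) = 1/(5*43 + 6995) = 1/(215 + 6995) = 1/7210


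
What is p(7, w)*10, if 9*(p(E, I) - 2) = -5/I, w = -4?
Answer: 385/18 ≈ 21.389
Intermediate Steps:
p(E, I) = 2 - 5/(9*I) (p(E, I) = 2 + (-5/I)/9 = 2 - 5/(9*I))
p(7, w)*10 = (2 - 5/9/(-4))*10 = (2 - 5/9*(-¼))*10 = (2 + 5/36)*10 = (77/36)*10 = 385/18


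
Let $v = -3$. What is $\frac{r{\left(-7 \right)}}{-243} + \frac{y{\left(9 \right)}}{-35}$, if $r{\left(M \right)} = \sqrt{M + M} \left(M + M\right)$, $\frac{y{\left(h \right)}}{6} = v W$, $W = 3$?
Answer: $\frac{54}{35} + \frac{14 i \sqrt{14}}{243} \approx 1.5429 + 0.21557 i$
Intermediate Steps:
$y{\left(h \right)} = -54$ ($y{\left(h \right)} = 6 \left(\left(-3\right) 3\right) = 6 \left(-9\right) = -54$)
$r{\left(M \right)} = 2 \sqrt{2} M^{\frac{3}{2}}$ ($r{\left(M \right)} = \sqrt{2 M} 2 M = \sqrt{2} \sqrt{M} 2 M = 2 \sqrt{2} M^{\frac{3}{2}}$)
$\frac{r{\left(-7 \right)}}{-243} + \frac{y{\left(9 \right)}}{-35} = \frac{2 \sqrt{2} \left(-7\right)^{\frac{3}{2}}}{-243} - \frac{54}{-35} = 2 \sqrt{2} \left(- 7 i \sqrt{7}\right) \left(- \frac{1}{243}\right) - - \frac{54}{35} = - 14 i \sqrt{14} \left(- \frac{1}{243}\right) + \frac{54}{35} = \frac{14 i \sqrt{14}}{243} + \frac{54}{35} = \frac{54}{35} + \frac{14 i \sqrt{14}}{243}$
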